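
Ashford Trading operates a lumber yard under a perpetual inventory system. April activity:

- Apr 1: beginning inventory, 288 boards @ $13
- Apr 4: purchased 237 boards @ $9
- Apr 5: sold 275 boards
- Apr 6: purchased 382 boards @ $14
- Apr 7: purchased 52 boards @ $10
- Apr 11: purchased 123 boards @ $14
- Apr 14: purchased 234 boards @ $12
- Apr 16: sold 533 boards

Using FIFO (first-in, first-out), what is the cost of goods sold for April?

COGS = $9,839

Apr 5, 275 sold [FIFO — oldest first]: 275 @ $13 = $3,575
Apr 16, 533 sold [FIFO — oldest first]: 13 @ $13 + 237 @ $9 + 283 @ $14 = $6,264
Total COGS = $3,575 + $6,264 = $9,839
Ending inventory: 99 @ $14 + 52 @ $10 + 123 @ $14 + 234 @ $12 = $6,436
Check: goods available $16,275 = COGS $9,839 + ending $6,436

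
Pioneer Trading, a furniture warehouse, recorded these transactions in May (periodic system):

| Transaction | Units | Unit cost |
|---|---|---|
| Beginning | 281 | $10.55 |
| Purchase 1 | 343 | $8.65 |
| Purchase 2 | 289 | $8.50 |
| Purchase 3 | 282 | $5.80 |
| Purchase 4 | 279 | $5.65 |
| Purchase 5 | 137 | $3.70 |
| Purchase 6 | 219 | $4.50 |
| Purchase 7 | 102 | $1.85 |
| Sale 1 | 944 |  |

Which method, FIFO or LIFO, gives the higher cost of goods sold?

FIFO COGS: 281 @ $10.55 + 343 @ $8.65 + 289 @ $8.50 + 31 @ $5.80 = $8,567.80
LIFO COGS: 102 @ $1.85 + 219 @ $4.50 + 137 @ $3.70 + 279 @ $5.65 + 207 @ $5.80 = $4,458.05

FIFO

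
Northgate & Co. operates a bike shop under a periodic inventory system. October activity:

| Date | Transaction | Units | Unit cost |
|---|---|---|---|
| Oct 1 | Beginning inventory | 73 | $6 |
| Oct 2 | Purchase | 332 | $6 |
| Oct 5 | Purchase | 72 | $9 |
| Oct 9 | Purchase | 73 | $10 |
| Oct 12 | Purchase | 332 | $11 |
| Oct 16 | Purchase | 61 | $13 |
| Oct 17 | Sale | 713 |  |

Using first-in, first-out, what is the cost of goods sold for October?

Oct 17, 713 sold [FIFO — oldest first]: 73 @ $6 + 332 @ $6 + 72 @ $9 + 73 @ $10 + 163 @ $11 = $5,601
Ending inventory: 169 @ $11 + 61 @ $13 = $2,652
Check: goods available $8,253 = COGS $5,601 + ending $2,652

COGS = $5,601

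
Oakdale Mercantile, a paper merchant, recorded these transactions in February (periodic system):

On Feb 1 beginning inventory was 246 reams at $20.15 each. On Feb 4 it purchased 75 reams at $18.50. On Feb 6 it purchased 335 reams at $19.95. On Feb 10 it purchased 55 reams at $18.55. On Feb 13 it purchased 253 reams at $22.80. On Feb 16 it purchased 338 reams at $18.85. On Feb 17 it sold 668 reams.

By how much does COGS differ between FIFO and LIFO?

$348.60

FIFO COGS: 246 @ $20.15 + 75 @ $18.50 + 335 @ $19.95 + 12 @ $18.55 = $13,250.25
LIFO COGS: 338 @ $18.85 + 253 @ $22.80 + 55 @ $18.55 + 22 @ $19.95 = $13,598.85
Difference = |$13,250.25 − $13,598.85| = $348.60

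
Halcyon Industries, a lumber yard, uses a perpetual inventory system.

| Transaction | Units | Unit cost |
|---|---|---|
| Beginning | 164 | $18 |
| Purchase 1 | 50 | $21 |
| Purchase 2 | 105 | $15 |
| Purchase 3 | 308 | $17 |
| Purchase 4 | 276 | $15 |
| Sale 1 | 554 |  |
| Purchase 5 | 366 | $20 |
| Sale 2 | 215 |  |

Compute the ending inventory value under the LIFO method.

Sale 1 (554) [LIFO — newest first]: 276 @ $15 + 278 @ $17 = $8,866
Sale 2 (215) [LIFO — newest first]: 215 @ $20 = $4,300
Total COGS = $8,866 + $4,300 = $13,166
Ending inventory: 164 @ $18 + 50 @ $21 + 105 @ $15 + 30 @ $17 + 151 @ $20 = $9,107
Check: goods available $22,273 = COGS $13,166 + ending $9,107

Ending inventory = $9,107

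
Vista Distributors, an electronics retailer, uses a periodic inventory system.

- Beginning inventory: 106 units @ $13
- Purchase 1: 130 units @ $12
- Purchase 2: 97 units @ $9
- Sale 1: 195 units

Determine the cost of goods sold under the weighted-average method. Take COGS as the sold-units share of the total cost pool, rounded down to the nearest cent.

COGS = $2,231.66

Sale 1, sell 195: 195/333 × $3,811.00 → $2,231.66
Ending inventory (cost pool remaining) = $1,579.34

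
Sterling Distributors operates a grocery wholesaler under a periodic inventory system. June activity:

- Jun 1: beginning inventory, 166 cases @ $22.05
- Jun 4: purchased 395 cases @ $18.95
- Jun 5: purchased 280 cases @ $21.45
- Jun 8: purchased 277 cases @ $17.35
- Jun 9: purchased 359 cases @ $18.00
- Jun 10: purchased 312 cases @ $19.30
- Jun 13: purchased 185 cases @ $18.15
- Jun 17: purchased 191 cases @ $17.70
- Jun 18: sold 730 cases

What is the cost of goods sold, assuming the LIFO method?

COGS = $13,516.05

Jun 18, 730 sold [LIFO — newest first]: 191 @ $17.70 + 185 @ $18.15 + 312 @ $19.30 + 42 @ $18.00 = $13,516.05
Ending inventory: 166 @ $22.05 + 395 @ $18.95 + 280 @ $21.45 + 277 @ $17.35 + 317 @ $18.00 = $27,663.50
Check: goods available $41,179.55 = COGS $13,516.05 + ending $27,663.50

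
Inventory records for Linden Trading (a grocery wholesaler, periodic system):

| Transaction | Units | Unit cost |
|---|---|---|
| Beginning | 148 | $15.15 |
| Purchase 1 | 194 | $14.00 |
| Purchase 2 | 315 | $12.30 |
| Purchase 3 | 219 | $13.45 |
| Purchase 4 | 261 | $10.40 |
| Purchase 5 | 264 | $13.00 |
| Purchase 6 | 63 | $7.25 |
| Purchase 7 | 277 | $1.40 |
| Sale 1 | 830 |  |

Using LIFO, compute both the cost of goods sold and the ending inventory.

Sale 1 (830) [LIFO — newest first]: 277 @ $1.40 + 63 @ $7.25 + 264 @ $13.00 + 226 @ $10.40 = $6,626.95
Ending inventory: 148 @ $15.15 + 194 @ $14.00 + 315 @ $12.30 + 219 @ $13.45 + 35 @ $10.40 = $12,142.25

COGS = $6,626.95; ending inventory = $12,142.25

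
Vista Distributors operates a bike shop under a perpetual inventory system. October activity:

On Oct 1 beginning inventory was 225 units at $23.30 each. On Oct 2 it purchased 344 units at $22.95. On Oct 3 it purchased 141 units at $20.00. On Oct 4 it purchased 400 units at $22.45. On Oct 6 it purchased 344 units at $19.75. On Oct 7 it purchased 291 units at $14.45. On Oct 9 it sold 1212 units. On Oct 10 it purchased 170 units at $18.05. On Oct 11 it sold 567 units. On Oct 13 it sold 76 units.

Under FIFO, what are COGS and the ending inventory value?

Oct 9, 1212 sold [FIFO — oldest first]: 225 @ $23.30 + 344 @ $22.95 + 141 @ $20.00 + 400 @ $22.45 + 102 @ $19.75 = $26,951.80
Oct 11, 567 sold [FIFO — oldest first]: 242 @ $19.75 + 291 @ $14.45 + 34 @ $18.05 = $9,598.15
Oct 13, 76 sold [FIFO — oldest first]: 76 @ $18.05 = $1,371.80
Total COGS = $26,951.80 + $9,598.15 + $1,371.80 = $37,921.75
Ending inventory: 60 @ $18.05 = $1,083.00

COGS = $37,921.75; ending inventory = $1,083.00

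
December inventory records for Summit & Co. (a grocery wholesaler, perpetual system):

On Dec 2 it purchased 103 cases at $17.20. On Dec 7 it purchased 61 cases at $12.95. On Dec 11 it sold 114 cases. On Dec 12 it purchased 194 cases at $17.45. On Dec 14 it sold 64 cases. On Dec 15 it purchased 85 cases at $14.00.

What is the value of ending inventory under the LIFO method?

Ending inventory = $4,318.50

Dec 11, 114 sold [LIFO — newest first]: 61 @ $12.95 + 53 @ $17.20 = $1,701.55
Dec 14, 64 sold [LIFO — newest first]: 64 @ $17.45 = $1,116.80
Total COGS = $1,701.55 + $1,116.80 = $2,818.35
Ending inventory: 50 @ $17.20 + 130 @ $17.45 + 85 @ $14.00 = $4,318.50
Check: goods available $7,136.85 = COGS $2,818.35 + ending $4,318.50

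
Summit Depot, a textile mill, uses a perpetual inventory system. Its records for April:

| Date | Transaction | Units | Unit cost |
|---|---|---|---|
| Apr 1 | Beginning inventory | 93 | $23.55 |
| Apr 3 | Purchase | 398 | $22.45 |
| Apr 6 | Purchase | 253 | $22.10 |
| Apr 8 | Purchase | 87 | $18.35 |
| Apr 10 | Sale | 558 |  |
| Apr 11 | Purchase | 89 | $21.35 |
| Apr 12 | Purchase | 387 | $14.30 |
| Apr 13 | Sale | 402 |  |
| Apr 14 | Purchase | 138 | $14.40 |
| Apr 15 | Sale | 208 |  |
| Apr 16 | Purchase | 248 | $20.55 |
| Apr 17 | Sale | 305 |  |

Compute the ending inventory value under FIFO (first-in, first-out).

Apr 10, 558 sold [FIFO — oldest first]: 93 @ $23.55 + 398 @ $22.45 + 67 @ $22.10 = $12,605.95
Apr 13, 402 sold [FIFO — oldest first]: 186 @ $22.10 + 87 @ $18.35 + 89 @ $21.35 + 40 @ $14.30 = $8,179.20
Apr 15, 208 sold [FIFO — oldest first]: 208 @ $14.30 = $2,974.40
Apr 17, 305 sold [FIFO — oldest first]: 139 @ $14.30 + 138 @ $14.40 + 28 @ $20.55 = $4,550.30
Total COGS = $12,605.95 + $8,179.20 + $2,974.40 + $4,550.30 = $28,309.85
Ending inventory: 220 @ $20.55 = $4,521.00

Ending inventory = $4,521.00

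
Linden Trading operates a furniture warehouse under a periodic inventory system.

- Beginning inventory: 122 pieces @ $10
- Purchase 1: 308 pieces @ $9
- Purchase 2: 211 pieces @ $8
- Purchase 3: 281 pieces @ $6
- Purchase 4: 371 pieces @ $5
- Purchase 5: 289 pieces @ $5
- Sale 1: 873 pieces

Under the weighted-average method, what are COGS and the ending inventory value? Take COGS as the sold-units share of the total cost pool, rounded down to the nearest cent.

COGS = $5,885.85; ending inventory = $4,780.15

Sale 1, sell 873: 873/1582 × $10,666.00 → $5,885.85
Ending inventory (cost pool remaining) = $4,780.15
Check: goods available $10,666.00 = COGS $5,885.85 + ending $4,780.15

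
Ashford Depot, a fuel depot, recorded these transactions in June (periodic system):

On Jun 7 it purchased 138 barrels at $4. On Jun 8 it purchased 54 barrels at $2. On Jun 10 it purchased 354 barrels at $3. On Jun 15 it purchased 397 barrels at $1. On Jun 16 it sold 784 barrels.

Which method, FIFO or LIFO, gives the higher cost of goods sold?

FIFO

FIFO COGS: 138 @ $4 + 54 @ $2 + 354 @ $3 + 238 @ $1 = $1,960
LIFO COGS: 397 @ $1 + 354 @ $3 + 33 @ $2 = $1,525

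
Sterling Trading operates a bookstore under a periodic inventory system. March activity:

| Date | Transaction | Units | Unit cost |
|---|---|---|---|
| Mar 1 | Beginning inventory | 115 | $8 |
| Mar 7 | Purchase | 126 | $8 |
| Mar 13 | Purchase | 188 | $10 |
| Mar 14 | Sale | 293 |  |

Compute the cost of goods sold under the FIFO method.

Mar 14, 293 sold [FIFO — oldest first]: 115 @ $8 + 126 @ $8 + 52 @ $10 = $2,448
Ending inventory: 136 @ $10 = $1,360

COGS = $2,448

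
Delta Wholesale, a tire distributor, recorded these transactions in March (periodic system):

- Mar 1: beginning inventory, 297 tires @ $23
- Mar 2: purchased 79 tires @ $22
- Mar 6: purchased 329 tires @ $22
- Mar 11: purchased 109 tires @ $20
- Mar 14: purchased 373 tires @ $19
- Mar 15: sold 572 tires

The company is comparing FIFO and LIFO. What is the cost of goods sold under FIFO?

COGS = $12,881

FIFO COGS: 297 @ $23 + 79 @ $22 + 196 @ $22 = $12,881
LIFO COGS: 373 @ $19 + 109 @ $20 + 90 @ $22 = $11,247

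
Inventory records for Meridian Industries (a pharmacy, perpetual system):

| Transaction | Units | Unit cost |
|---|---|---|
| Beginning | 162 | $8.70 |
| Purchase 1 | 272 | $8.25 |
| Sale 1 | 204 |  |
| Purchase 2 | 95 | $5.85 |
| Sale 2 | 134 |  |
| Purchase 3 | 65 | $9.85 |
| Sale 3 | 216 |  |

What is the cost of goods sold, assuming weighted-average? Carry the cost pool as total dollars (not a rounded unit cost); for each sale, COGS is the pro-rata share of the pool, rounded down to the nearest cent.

COGS = $4,520.53

After Beginning: 162 on hand, pool $1,409.40 (≈ $8.7000 each)
After Purchase 1: 434 on hand, pool $3,653.40 (≈ $8.4180 each)
Sale 1, sell 204: 204/434 × $3,653.40 → $1,717.26
After Purchase 2: 325 on hand, pool $2,491.89 (≈ $7.6674 each)
Sale 2, sell 134: 134/325 × $2,491.89 → $1,027.42
After Purchase 3: 256 on hand, pool $2,104.72 (≈ $8.2216 each)
Sale 3, sell 216: 216/256 × $2,104.72 → $1,775.85
Total COGS = $1,717.26 + $1,027.42 + $1,775.85 = $4,520.53
Ending inventory (cost pool remaining) = $328.87
Check: goods available $4,849.40 = COGS $4,520.53 + ending $328.87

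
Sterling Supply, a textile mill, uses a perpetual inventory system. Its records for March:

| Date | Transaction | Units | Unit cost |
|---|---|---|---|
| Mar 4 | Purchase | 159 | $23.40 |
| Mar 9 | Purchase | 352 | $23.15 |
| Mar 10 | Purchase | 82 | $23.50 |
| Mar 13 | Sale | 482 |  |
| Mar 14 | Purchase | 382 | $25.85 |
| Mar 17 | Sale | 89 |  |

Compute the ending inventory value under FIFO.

Ending inventory = $10,391.70

Mar 13, 482 sold [FIFO — oldest first]: 159 @ $23.40 + 323 @ $23.15 = $11,198.05
Mar 17, 89 sold [FIFO — oldest first]: 29 @ $23.15 + 60 @ $23.50 = $2,081.35
Total COGS = $11,198.05 + $2,081.35 = $13,279.40
Ending inventory: 22 @ $23.50 + 382 @ $25.85 = $10,391.70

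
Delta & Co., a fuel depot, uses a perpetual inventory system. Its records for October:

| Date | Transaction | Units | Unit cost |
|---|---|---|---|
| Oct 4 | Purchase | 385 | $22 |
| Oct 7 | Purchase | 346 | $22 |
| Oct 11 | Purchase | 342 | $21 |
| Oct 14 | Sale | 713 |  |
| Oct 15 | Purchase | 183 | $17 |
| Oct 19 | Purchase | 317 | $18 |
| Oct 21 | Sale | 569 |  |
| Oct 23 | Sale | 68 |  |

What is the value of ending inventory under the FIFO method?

Oct 14, 713 sold [FIFO — oldest first]: 385 @ $22 + 328 @ $22 = $15,686
Oct 21, 569 sold [FIFO — oldest first]: 18 @ $22 + 342 @ $21 + 183 @ $17 + 26 @ $18 = $11,157
Oct 23, 68 sold [FIFO — oldest first]: 68 @ $18 = $1,224
Total COGS = $15,686 + $11,157 + $1,224 = $28,067
Ending inventory: 223 @ $18 = $4,014
Check: goods available $32,081 = COGS $28,067 + ending $4,014

Ending inventory = $4,014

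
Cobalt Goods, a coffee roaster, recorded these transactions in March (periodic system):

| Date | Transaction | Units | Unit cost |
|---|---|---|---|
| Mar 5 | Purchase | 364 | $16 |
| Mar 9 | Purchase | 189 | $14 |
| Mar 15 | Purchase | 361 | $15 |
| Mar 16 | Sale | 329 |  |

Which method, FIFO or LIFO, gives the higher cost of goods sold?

FIFO

FIFO COGS: 329 @ $16 = $5,264
LIFO COGS: 329 @ $15 = $4,935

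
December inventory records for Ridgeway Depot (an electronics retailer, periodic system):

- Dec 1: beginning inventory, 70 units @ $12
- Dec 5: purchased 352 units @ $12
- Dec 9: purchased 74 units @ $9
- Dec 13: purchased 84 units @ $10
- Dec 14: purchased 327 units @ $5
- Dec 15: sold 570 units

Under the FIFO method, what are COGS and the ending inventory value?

COGS = $6,470; ending inventory = $1,735

Dec 15, 570 sold [FIFO — oldest first]: 70 @ $12 + 352 @ $12 + 74 @ $9 + 74 @ $10 = $6,470
Ending inventory: 10 @ $10 + 327 @ $5 = $1,735
Check: goods available $8,205 = COGS $6,470 + ending $1,735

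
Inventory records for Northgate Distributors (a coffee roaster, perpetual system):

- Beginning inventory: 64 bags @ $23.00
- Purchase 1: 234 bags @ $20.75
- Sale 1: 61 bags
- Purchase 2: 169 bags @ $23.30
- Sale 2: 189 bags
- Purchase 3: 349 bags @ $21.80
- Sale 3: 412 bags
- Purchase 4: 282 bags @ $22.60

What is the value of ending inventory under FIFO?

Ending inventory = $9,730.40

Sale 1 (61) [FIFO — oldest first]: 61 @ $23.00 = $1,403.00
Sale 2 (189) [FIFO — oldest first]: 3 @ $23.00 + 186 @ $20.75 = $3,928.50
Sale 3 (412) [FIFO — oldest first]: 48 @ $20.75 + 169 @ $23.30 + 195 @ $21.80 = $9,184.70
Total COGS = $1,403.00 + $3,928.50 + $9,184.70 = $14,516.20
Ending inventory: 154 @ $21.80 + 282 @ $22.60 = $9,730.40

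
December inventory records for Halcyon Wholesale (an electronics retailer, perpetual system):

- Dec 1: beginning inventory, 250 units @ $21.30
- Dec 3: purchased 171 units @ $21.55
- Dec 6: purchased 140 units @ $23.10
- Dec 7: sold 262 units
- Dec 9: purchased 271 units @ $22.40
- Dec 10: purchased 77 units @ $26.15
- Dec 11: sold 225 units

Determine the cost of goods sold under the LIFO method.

Dec 7, 262 sold [LIFO — newest first]: 140 @ $23.10 + 122 @ $21.55 = $5,863.10
Dec 11, 225 sold [LIFO — newest first]: 77 @ $26.15 + 148 @ $22.40 = $5,328.75
Total COGS = $5,863.10 + $5,328.75 = $11,191.85
Ending inventory: 250 @ $21.30 + 49 @ $21.55 + 123 @ $22.40 = $9,136.15

COGS = $11,191.85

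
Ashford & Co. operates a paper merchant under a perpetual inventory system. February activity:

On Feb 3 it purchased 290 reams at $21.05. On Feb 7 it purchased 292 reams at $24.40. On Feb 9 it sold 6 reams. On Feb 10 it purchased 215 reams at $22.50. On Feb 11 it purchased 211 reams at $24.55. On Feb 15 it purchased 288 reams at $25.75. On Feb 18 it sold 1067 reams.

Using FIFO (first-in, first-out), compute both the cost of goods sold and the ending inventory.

Feb 9, 6 sold [FIFO — oldest first]: 6 @ $21.05 = $126.30
Feb 18, 1067 sold [FIFO — oldest first]: 284 @ $21.05 + 292 @ $24.40 + 215 @ $22.50 + 211 @ $24.55 + 65 @ $25.75 = $24,794.30
Total COGS = $126.30 + $24,794.30 = $24,920.60
Ending inventory: 223 @ $25.75 = $5,742.25

COGS = $24,920.60; ending inventory = $5,742.25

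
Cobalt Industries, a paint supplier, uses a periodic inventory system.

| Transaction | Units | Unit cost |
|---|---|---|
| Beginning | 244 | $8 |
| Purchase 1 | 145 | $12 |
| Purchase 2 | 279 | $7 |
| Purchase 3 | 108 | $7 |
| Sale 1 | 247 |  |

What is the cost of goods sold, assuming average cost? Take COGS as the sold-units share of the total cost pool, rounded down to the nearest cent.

COGS = $2,037.43

Sale 1, sell 247: 247/776 × $6,401.00 → $2,037.43
Ending inventory (cost pool remaining) = $4,363.57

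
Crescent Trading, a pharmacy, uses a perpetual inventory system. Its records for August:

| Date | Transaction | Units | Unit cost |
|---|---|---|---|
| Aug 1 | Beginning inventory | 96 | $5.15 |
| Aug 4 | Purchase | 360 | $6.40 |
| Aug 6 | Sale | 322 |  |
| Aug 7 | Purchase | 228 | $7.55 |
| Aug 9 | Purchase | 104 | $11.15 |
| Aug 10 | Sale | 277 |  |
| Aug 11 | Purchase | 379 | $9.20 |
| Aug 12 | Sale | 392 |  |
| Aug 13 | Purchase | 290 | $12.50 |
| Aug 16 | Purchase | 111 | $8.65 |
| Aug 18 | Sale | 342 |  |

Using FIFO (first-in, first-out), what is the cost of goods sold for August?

Aug 6, 322 sold [FIFO — oldest first]: 96 @ $5.15 + 226 @ $6.40 = $1,940.80
Aug 10, 277 sold [FIFO — oldest first]: 134 @ $6.40 + 143 @ $7.55 = $1,937.25
Aug 12, 392 sold [FIFO — oldest first]: 85 @ $7.55 + 104 @ $11.15 + 203 @ $9.20 = $3,668.95
Aug 18, 342 sold [FIFO — oldest first]: 176 @ $9.20 + 166 @ $12.50 = $3,694.20
Total COGS = $1,940.80 + $1,937.25 + $3,668.95 + $3,694.20 = $11,241.20
Ending inventory: 124 @ $12.50 + 111 @ $8.65 = $2,510.15

COGS = $11,241.20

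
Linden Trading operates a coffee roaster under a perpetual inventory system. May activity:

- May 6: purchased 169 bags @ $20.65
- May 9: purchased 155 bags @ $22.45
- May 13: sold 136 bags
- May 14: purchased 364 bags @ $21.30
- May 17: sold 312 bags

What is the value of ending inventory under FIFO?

May 13, 136 sold [FIFO — oldest first]: 136 @ $20.65 = $2,808.40
May 17, 312 sold [FIFO — oldest first]: 33 @ $20.65 + 155 @ $22.45 + 124 @ $21.30 = $6,802.40
Total COGS = $2,808.40 + $6,802.40 = $9,610.80
Ending inventory: 240 @ $21.30 = $5,112.00

Ending inventory = $5,112.00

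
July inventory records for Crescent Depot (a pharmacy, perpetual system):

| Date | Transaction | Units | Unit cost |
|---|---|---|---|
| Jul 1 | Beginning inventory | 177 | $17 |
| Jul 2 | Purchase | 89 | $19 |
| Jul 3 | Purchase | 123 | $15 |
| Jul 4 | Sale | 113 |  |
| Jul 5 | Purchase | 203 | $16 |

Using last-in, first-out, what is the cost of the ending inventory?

Ending inventory = $8,098

Jul 4, 113 sold [LIFO — newest first]: 113 @ $15 = $1,695
Ending inventory: 177 @ $17 + 89 @ $19 + 10 @ $15 + 203 @ $16 = $8,098
Check: goods available $9,793 = COGS $1,695 + ending $8,098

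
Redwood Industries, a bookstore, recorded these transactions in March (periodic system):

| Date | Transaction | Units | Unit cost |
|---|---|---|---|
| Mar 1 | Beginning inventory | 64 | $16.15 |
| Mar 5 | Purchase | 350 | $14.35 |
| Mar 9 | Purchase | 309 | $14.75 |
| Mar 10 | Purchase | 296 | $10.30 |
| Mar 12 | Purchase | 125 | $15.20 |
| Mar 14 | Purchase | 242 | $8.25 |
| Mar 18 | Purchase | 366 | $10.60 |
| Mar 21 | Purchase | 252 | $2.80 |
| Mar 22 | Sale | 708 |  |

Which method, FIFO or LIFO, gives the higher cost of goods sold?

FIFO

FIFO COGS: 64 @ $16.15 + 350 @ $14.35 + 294 @ $14.75 = $10,392.60
LIFO COGS: 252 @ $2.80 + 366 @ $10.60 + 90 @ $8.25 = $5,327.70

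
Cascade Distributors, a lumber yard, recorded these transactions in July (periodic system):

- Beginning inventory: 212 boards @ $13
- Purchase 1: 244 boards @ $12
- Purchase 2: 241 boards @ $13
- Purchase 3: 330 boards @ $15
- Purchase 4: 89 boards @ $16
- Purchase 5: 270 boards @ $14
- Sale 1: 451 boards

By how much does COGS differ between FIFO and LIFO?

$960

FIFO COGS: 212 @ $13 + 239 @ $12 = $5,624
LIFO COGS: 270 @ $14 + 89 @ $16 + 92 @ $15 = $6,584
Difference = |$5,624 − $6,584| = $960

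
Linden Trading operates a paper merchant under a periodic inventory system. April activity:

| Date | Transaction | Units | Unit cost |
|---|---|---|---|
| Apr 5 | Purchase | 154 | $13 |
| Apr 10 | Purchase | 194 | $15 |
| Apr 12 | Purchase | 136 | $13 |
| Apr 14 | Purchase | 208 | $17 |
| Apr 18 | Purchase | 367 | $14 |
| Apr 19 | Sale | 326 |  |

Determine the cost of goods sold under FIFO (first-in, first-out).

Apr 19, 326 sold [FIFO — oldest first]: 154 @ $13 + 172 @ $15 = $4,582
Ending inventory: 22 @ $15 + 136 @ $13 + 208 @ $17 + 367 @ $14 = $10,772

COGS = $4,582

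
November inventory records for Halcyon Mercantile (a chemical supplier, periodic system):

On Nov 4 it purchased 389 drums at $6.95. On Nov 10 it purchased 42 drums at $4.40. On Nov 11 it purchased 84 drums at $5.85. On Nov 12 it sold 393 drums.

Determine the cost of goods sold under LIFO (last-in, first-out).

COGS = $2,531.85

Nov 12, 393 sold [LIFO — newest first]: 84 @ $5.85 + 42 @ $4.40 + 267 @ $6.95 = $2,531.85
Ending inventory: 122 @ $6.95 = $847.90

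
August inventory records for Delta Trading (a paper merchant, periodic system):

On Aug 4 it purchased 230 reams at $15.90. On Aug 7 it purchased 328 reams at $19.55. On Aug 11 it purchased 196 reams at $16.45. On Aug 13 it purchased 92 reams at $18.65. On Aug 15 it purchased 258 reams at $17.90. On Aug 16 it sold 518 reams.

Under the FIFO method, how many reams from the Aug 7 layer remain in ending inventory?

40

Aug 16, 518 sold [FIFO — oldest first]: 230 @ $15.90 + 288 @ $19.55 = $9,287.40
Ending inventory: 40 @ $19.55 + 196 @ $16.45 + 92 @ $18.65 + 258 @ $17.90 = $10,340.20
Check: goods available $19,627.60 = COGS $9,287.40 + ending $10,340.20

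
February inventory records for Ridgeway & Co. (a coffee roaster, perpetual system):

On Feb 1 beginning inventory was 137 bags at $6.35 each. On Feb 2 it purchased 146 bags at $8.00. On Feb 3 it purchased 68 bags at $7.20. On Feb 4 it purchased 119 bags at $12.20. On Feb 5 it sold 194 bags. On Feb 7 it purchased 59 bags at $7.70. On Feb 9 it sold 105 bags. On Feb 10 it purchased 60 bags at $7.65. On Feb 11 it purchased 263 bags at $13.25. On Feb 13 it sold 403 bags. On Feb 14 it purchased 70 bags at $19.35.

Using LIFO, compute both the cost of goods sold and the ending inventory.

COGS = $7,403.45; ending inventory = $2,328.45

Feb 5, 194 sold [LIFO — newest first]: 119 @ $12.20 + 68 @ $7.20 + 7 @ $8.00 = $1,997.40
Feb 9, 105 sold [LIFO — newest first]: 59 @ $7.70 + 46 @ $8.00 = $822.30
Feb 13, 403 sold [LIFO — newest first]: 263 @ $13.25 + 60 @ $7.65 + 80 @ $8.00 = $4,583.75
Total COGS = $1,997.40 + $822.30 + $4,583.75 = $7,403.45
Ending inventory: 137 @ $6.35 + 13 @ $8.00 + 70 @ $19.35 = $2,328.45
Check: goods available $9,731.90 = COGS $7,403.45 + ending $2,328.45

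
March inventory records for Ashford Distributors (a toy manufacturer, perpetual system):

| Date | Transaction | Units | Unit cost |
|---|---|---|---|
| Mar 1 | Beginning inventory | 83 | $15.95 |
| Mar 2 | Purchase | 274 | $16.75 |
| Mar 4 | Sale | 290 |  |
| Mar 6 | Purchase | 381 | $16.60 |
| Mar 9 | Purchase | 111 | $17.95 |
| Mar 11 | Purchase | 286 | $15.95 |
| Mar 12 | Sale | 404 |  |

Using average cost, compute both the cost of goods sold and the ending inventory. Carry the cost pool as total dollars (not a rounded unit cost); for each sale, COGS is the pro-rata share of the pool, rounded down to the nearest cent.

After Mar 1: 83 on hand, pool $1,323.85 (≈ $15.9500 each)
After Mar 2: 357 on hand, pool $5,913.35 (≈ $16.5640 each)
Mar 4, sell 290: 290/357 × $5,913.35 → $4,803.56
After Mar 6: 448 on hand, pool $7,434.39 (≈ $16.5946 each)
After Mar 9: 559 on hand, pool $9,426.84 (≈ $16.8638 each)
After Mar 11: 845 on hand, pool $13,988.54 (≈ $16.5545 each)
Mar 12, sell 404: 404/845 × $13,988.54 → $6,688.01
Total COGS = $4,803.56 + $6,688.01 = $11,491.57
Ending inventory (cost pool remaining) = $7,300.53
Check: goods available $18,792.10 = COGS $11,491.57 + ending $7,300.53

COGS = $11,491.57; ending inventory = $7,300.53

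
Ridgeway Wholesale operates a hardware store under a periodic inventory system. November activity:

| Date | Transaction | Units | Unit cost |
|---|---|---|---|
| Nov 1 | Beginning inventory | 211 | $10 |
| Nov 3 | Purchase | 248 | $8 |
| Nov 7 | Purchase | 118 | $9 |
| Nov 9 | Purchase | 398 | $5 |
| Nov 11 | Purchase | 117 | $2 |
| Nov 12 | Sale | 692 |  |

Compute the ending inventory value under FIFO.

Ending inventory = $1,649

Nov 12, 692 sold [FIFO — oldest first]: 211 @ $10 + 248 @ $8 + 118 @ $9 + 115 @ $5 = $5,731
Ending inventory: 283 @ $5 + 117 @ $2 = $1,649
Check: goods available $7,380 = COGS $5,731 + ending $1,649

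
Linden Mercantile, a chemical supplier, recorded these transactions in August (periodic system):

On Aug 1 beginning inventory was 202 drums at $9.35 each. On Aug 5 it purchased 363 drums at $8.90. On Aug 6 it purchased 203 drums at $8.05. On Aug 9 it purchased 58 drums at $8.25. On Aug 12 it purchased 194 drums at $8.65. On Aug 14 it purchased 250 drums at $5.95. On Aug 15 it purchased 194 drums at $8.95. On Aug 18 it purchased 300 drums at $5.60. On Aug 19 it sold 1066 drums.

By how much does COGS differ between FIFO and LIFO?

FIFO COGS: 202 @ $9.35 + 363 @ $8.90 + 203 @ $8.05 + 58 @ $8.25 + 194 @ $8.65 + 46 @ $5.95 = $9,183.85
LIFO COGS: 300 @ $5.60 + 194 @ $8.95 + 250 @ $5.95 + 194 @ $8.65 + 58 @ $8.25 + 70 @ $8.05 = $7,623.90
Difference = |$9,183.85 − $7,623.90| = $1,559.95

$1,559.95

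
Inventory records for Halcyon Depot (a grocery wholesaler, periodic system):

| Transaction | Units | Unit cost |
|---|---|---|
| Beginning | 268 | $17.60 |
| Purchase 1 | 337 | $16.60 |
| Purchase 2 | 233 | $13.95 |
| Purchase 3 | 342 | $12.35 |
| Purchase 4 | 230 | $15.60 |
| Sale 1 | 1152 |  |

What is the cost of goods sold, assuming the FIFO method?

COGS = $17,439.25

Sale 1 (1152) [FIFO — oldest first]: 268 @ $17.60 + 337 @ $16.60 + 233 @ $13.95 + 314 @ $12.35 = $17,439.25
Ending inventory: 28 @ $12.35 + 230 @ $15.60 = $3,933.80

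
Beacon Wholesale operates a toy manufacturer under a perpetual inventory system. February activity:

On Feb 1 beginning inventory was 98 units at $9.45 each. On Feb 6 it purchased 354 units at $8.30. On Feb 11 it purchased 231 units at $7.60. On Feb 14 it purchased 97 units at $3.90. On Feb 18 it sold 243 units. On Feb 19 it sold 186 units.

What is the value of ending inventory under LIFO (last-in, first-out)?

Feb 18, 243 sold [LIFO — newest first]: 97 @ $3.90 + 146 @ $7.60 = $1,487.90
Feb 19, 186 sold [LIFO — newest first]: 85 @ $7.60 + 101 @ $8.30 = $1,484.30
Total COGS = $1,487.90 + $1,484.30 = $2,972.20
Ending inventory: 98 @ $9.45 + 253 @ $8.30 = $3,026.00

Ending inventory = $3,026.00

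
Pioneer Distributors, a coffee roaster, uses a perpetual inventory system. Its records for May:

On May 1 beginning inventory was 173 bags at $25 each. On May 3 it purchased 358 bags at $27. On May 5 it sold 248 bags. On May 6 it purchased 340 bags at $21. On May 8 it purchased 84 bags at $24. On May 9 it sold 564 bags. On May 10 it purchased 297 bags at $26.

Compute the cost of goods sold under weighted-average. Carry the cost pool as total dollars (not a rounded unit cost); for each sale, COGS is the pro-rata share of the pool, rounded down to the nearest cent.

After May 1: 173 on hand, pool $4,325.00 (≈ $25.0000 each)
After May 3: 531 on hand, pool $13,991.00 (≈ $26.3484 each)
May 5, sell 248: 248/531 × $13,991.00 → $6,534.40
After May 6: 623 on hand, pool $14,596.60 (≈ $23.4295 each)
After May 8: 707 on hand, pool $16,612.60 (≈ $23.4973 each)
May 9, sell 564: 564/707 × $16,612.60 → $13,252.48
After May 10: 440 on hand, pool $11,082.12 (≈ $25.1866 each)
Total COGS = $6,534.40 + $13,252.48 = $19,786.88
Ending inventory (cost pool remaining) = $11,082.12
Check: goods available $30,869.00 = COGS $19,786.88 + ending $11,082.12

COGS = $19,786.88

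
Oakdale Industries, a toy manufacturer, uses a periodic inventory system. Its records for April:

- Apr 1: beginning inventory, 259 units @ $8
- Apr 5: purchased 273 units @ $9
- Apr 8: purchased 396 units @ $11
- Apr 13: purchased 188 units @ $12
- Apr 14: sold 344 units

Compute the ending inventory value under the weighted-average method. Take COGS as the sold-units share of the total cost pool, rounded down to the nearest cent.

Apr 14, sell 344: 344/1116 × $11,141.00 → $3,434.14
Ending inventory (cost pool remaining) = $7,706.86

Ending inventory = $7,706.86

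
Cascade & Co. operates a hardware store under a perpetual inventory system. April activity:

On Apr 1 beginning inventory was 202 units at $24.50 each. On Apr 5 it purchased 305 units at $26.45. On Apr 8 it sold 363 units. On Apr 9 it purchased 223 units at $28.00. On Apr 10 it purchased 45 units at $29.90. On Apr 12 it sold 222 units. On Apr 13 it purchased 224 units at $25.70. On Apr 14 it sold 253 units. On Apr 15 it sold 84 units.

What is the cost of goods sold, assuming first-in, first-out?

COGS = $24,383.65

Apr 8, 363 sold [FIFO — oldest first]: 202 @ $24.50 + 161 @ $26.45 = $9,207.45
Apr 12, 222 sold [FIFO — oldest first]: 144 @ $26.45 + 78 @ $28.00 = $5,992.80
Apr 14, 253 sold [FIFO — oldest first]: 145 @ $28.00 + 45 @ $29.90 + 63 @ $25.70 = $7,024.60
Apr 15, 84 sold [FIFO — oldest first]: 84 @ $25.70 = $2,158.80
Total COGS = $9,207.45 + $5,992.80 + $7,024.60 + $2,158.80 = $24,383.65
Ending inventory: 77 @ $25.70 = $1,978.90
Check: goods available $26,362.55 = COGS $24,383.65 + ending $1,978.90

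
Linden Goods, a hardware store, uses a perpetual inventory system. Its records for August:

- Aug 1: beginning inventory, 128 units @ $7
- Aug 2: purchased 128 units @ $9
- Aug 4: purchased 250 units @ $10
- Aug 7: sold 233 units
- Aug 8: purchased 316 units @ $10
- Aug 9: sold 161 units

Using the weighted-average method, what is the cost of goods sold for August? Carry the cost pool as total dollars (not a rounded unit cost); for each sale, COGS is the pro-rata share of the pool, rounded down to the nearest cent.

After Aug 1: 128 on hand, pool $896.00 (≈ $7.0000 each)
After Aug 2: 256 on hand, pool $2,048.00 (≈ $8.0000 each)
After Aug 4: 506 on hand, pool $4,548.00 (≈ $8.9881 each)
Aug 7, sell 233: 233/506 × $4,548.00 → $2,094.23
After Aug 8: 589 on hand, pool $5,613.77 (≈ $9.5310 each)
Aug 9, sell 161: 161/589 × $5,613.77 → $1,534.49
Total COGS = $2,094.23 + $1,534.49 = $3,628.72
Ending inventory (cost pool remaining) = $4,079.28

COGS = $3,628.72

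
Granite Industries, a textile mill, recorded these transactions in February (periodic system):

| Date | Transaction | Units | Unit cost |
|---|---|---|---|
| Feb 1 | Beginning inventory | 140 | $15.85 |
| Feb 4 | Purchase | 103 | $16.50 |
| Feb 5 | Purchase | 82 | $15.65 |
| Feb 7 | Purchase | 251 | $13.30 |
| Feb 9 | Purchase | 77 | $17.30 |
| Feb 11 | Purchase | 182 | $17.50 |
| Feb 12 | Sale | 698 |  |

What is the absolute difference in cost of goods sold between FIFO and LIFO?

$226.05

FIFO COGS: 140 @ $15.85 + 103 @ $16.50 + 82 @ $15.65 + 251 @ $13.30 + 77 @ $17.30 + 45 @ $17.50 = $10,659.70
LIFO COGS: 182 @ $17.50 + 77 @ $17.30 + 251 @ $13.30 + 82 @ $15.65 + 103 @ $16.50 + 3 @ $15.85 = $10,885.75
Difference = |$10,659.70 − $10,885.75| = $226.05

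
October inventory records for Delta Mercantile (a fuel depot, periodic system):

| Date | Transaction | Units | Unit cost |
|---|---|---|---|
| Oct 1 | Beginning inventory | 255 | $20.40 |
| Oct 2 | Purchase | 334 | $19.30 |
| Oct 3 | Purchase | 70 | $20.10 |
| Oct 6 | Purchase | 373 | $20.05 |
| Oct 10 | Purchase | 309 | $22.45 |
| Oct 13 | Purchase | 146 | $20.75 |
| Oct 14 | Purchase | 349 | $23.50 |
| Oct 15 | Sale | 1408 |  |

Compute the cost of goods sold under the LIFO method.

Oct 15, 1408 sold [LIFO — newest first]: 349 @ $23.50 + 146 @ $20.75 + 309 @ $22.45 + 373 @ $20.05 + 70 @ $20.10 + 161 @ $19.30 = $30,161.00
Ending inventory: 255 @ $20.40 + 173 @ $19.30 = $8,540.90
Check: goods available $38,701.90 = COGS $30,161.00 + ending $8,540.90

COGS = $30,161.00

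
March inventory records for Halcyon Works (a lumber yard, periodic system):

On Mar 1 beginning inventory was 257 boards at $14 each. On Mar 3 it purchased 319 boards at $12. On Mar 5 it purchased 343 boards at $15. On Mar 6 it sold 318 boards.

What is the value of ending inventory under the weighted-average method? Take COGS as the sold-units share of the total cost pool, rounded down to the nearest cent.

Mar 6, sell 318: 318/919 × $12,571.00 → $4,349.92
Ending inventory (cost pool remaining) = $8,221.08
Check: goods available $12,571.00 = COGS $4,349.92 + ending $8,221.08

Ending inventory = $8,221.08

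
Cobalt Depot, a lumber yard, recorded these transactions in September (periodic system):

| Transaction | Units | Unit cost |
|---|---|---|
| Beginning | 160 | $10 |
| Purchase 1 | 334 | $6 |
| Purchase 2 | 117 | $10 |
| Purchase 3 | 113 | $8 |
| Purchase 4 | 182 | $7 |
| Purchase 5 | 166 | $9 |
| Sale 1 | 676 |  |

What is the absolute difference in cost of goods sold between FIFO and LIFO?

FIFO COGS: 160 @ $10 + 334 @ $6 + 117 @ $10 + 65 @ $8 = $5,294
LIFO COGS: 166 @ $9 + 182 @ $7 + 113 @ $8 + 117 @ $10 + 98 @ $6 = $5,430
Difference = |$5,294 − $5,430| = $136

$136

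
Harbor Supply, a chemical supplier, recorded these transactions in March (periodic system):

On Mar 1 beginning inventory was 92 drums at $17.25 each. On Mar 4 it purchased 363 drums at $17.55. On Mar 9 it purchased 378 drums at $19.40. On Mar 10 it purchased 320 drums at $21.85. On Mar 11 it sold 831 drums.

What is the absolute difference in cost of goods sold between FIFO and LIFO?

$1,407.30

FIFO COGS: 92 @ $17.25 + 363 @ $17.55 + 376 @ $19.40 = $15,252.05
LIFO COGS: 320 @ $21.85 + 378 @ $19.40 + 133 @ $17.55 = $16,659.35
Difference = |$15,252.05 − $16,659.35| = $1,407.30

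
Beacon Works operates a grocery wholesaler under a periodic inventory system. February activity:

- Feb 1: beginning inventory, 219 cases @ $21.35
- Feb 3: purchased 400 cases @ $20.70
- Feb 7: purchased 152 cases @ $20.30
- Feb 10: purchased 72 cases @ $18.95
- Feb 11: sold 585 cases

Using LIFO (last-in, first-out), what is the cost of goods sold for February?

Feb 11, 585 sold [LIFO — newest first]: 72 @ $18.95 + 152 @ $20.30 + 361 @ $20.70 = $11,922.70
Ending inventory: 219 @ $21.35 + 39 @ $20.70 = $5,482.95

COGS = $11,922.70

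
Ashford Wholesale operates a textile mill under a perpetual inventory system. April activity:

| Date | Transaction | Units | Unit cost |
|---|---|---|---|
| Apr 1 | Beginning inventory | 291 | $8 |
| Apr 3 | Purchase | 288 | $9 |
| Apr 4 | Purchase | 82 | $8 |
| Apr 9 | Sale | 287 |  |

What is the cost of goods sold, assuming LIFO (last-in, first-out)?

COGS = $2,501

Apr 9, 287 sold [LIFO — newest first]: 82 @ $8 + 205 @ $9 = $2,501
Ending inventory: 291 @ $8 + 83 @ $9 = $3,075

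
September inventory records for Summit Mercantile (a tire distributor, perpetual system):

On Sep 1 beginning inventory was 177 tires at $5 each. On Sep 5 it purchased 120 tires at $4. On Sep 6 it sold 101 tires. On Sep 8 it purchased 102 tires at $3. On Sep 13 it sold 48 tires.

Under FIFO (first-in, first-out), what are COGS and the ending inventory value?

COGS = $745; ending inventory = $926

Sep 6, 101 sold [FIFO — oldest first]: 101 @ $5 = $505
Sep 13, 48 sold [FIFO — oldest first]: 48 @ $5 = $240
Total COGS = $505 + $240 = $745
Ending inventory: 28 @ $5 + 120 @ $4 + 102 @ $3 = $926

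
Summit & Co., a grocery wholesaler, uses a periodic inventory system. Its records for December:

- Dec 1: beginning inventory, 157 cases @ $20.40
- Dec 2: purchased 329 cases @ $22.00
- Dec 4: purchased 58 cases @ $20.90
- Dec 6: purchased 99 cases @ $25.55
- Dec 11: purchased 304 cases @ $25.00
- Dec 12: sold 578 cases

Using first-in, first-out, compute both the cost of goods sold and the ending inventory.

COGS = $12,521.70; ending inventory = $9,260.75

Dec 12, 578 sold [FIFO — oldest first]: 157 @ $20.40 + 329 @ $22.00 + 58 @ $20.90 + 34 @ $25.55 = $12,521.70
Ending inventory: 65 @ $25.55 + 304 @ $25.00 = $9,260.75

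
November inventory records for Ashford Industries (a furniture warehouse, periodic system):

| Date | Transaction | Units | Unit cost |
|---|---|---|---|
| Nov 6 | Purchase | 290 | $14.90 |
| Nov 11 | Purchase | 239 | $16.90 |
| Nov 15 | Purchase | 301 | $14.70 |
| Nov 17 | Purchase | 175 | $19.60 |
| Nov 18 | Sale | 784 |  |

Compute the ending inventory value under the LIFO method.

Nov 18, 784 sold [LIFO — newest first]: 175 @ $19.60 + 301 @ $14.70 + 239 @ $16.90 + 69 @ $14.90 = $12,921.90
Ending inventory: 221 @ $14.90 = $3,292.90

Ending inventory = $3,292.90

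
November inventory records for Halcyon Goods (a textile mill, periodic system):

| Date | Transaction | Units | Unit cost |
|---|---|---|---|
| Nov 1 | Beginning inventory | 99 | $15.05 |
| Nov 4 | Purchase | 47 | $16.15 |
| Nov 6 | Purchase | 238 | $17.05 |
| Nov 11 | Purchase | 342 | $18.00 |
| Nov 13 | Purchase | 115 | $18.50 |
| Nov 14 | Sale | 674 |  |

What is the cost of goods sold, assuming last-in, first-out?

Nov 14, 674 sold [LIFO — newest first]: 115 @ $18.50 + 342 @ $18.00 + 217 @ $17.05 = $11,983.35
Ending inventory: 99 @ $15.05 + 47 @ $16.15 + 21 @ $17.05 = $2,607.05
Check: goods available $14,590.40 = COGS $11,983.35 + ending $2,607.05

COGS = $11,983.35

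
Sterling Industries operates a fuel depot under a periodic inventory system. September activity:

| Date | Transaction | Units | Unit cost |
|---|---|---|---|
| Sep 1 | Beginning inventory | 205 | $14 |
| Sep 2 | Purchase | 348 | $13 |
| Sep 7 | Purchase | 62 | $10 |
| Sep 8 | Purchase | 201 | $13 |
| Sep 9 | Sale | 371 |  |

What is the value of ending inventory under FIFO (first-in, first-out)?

Ending inventory = $5,599

Sep 9, 371 sold [FIFO — oldest first]: 205 @ $14 + 166 @ $13 = $5,028
Ending inventory: 182 @ $13 + 62 @ $10 + 201 @ $13 = $5,599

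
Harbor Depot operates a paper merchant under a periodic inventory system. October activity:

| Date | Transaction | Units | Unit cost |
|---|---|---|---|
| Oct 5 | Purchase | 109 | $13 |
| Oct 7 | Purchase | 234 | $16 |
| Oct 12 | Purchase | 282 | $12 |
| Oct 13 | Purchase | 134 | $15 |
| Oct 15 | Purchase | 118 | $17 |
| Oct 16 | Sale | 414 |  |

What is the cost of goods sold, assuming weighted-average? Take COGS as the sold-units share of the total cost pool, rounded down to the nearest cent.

Oct 16, sell 414: 414/877 × $12,561.00 → $5,929.59
Ending inventory (cost pool remaining) = $6,631.41

COGS = $5,929.59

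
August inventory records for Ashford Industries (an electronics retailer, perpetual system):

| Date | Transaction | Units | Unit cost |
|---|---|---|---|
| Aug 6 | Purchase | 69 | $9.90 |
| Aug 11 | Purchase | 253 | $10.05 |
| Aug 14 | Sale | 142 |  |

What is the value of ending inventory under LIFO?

Aug 14, 142 sold [LIFO — newest first]: 142 @ $10.05 = $1,427.10
Ending inventory: 69 @ $9.90 + 111 @ $10.05 = $1,798.65
Check: goods available $3,225.75 = COGS $1,427.10 + ending $1,798.65

Ending inventory = $1,798.65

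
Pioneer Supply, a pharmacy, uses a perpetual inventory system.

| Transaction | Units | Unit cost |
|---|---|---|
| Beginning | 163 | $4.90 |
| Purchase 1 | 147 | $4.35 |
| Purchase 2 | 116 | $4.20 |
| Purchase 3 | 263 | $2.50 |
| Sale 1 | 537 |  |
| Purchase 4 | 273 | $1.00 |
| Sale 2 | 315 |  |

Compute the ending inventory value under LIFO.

Ending inventory = $539.00

Sale 1 (537) [LIFO — newest first]: 263 @ $2.50 + 116 @ $4.20 + 147 @ $4.35 + 11 @ $4.90 = $1,838.05
Sale 2 (315) [LIFO — newest first]: 273 @ $1.00 + 42 @ $4.90 = $478.80
Total COGS = $1,838.05 + $478.80 = $2,316.85
Ending inventory: 110 @ $4.90 = $539.00
Check: goods available $2,855.85 = COGS $2,316.85 + ending $539.00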